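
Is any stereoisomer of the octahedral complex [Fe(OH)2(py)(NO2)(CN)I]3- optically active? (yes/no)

In an octahedral complex each vertex has one trans partner and four cis neighbours.
Placing the ligands in turn and identifying arrangements related by rotation or reflection leaves 9 distinct geometric isomers.
Of these, 6 lack any improper symmetry element and so occur as enantiomeric pairs, giving 9 + 6 = 15 stereoisomers in total.

yes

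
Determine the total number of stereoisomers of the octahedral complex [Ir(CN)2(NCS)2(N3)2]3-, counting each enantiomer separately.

6

There are 5 geometric isomers: CN trans, NCS trans, N3 trans; CN trans, NCS cis, N3 cis; CN cis, NCS trans, N3 cis; CN cis, NCS cis, N3 cis (chiral); CN cis, NCS cis, N3 trans.
One of these lacks any improper symmetry element and so occurs as an enantiomeric pair, giving 5 + 1 = 6 stereoisomers in total.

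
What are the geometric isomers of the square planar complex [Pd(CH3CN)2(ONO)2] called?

A square has two trans pairs of vertices; adjacent vertices are cis.
Systematic placement gives 2 geometric isomers: CH3CN cis; CH3CN trans.

cis and trans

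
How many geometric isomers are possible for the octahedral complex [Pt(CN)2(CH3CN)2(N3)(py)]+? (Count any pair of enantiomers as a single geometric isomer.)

In an octahedral complex each vertex has one trans partner and four cis neighbours.
The distinct arrangements are (6 in all): CN trans, CH3CN trans; CN cis, CH3CN trans; CN cis, CH3CN cis (3 arrangements, 2 chiral); CN trans, CH3CN cis.

6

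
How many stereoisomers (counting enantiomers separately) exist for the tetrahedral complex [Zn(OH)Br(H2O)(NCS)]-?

2

All four vertices of a tetrahedron are equivalent and mutually adjacent, so cis/trans isomerism cannot arise.
Only one geometric arrangement is possible; it has no improper symmetry element, so it exists as a pair of enantiomers (2 stereoisomers).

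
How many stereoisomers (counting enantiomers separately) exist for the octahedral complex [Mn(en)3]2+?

Each en is bidentate and must span two cis positions.
Only one geometric arrangement is possible; it has no improper symmetry element, so it exists as a pair of enantiomers (2 stereoisomers).

2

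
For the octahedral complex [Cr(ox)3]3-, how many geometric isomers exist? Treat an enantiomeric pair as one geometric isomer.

1

In an octahedral complex each vertex has one trans partner and four cis neighbours.
Each ox is bidentate and must span two cis positions.
Only one geometric arrangement is possible; it has no improper symmetry element, so it exists as a pair of enantiomers (2 stereoisomers).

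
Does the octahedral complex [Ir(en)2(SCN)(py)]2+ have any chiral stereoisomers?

In an octahedral complex each vertex has one trans partner and four cis neighbours.
Each en is bidentate and must span two cis positions.
There are 2 geometric isomers: SCN and py mutually cis (chiral); SCN and py mutually trans.
One of these lacks any improper symmetry element and so occurs as an enantiomeric pair, giving 2 + 1 = 3 stereoisomers in total.

yes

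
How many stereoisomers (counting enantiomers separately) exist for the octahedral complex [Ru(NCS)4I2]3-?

The six octahedral sites form three mutually perpendicular trans pairs.
There are 2 geometric isomers: I trans; I cis.
Each arrangement has an internal mirror plane or centre of symmetry, so none is chiral.

2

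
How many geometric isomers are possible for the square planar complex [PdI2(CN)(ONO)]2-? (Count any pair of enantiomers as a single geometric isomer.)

Systematic placement gives 2 geometric isomers: I cis; I trans.

2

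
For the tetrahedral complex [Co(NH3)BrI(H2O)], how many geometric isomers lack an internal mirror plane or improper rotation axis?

In a tetrahedral complex all four positions are equivalent and every pair of ligands is adjacent — there is no cis/trans distinction.
Only one geometric arrangement is possible; it has no improper symmetry element, so it exists as a pair of enantiomers (2 stereoisomers).

1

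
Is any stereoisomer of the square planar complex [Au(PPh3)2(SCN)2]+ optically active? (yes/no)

The distinct arrangements are (2 in all): PPh3 cis; PPh3 trans.
Each arrangement has an internal mirror plane or centre of symmetry, so none is chiral.

no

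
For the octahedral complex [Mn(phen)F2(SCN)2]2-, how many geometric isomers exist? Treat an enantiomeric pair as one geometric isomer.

3

The six octahedral sites form three mutually perpendicular trans pairs.
Each phen is bidentate and must span two cis positions.
The distinct arrangements are (3 in all): F trans, SCN cis; F cis, SCN cis (chiral); F cis, SCN trans.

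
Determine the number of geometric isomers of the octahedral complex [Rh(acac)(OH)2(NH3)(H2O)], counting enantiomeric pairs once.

4

Each acac is bidentate and must span two cis positions.
There are 4 geometric isomers: OH cis (3 arrangements, 2 chiral); OH trans.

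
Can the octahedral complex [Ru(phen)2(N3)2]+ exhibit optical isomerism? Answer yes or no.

The six octahedral sites form three mutually perpendicular trans pairs.
Each phen is bidentate and must span two cis positions.
Working through the distinct placements yields 2 geometric isomers: N3 trans; N3 cis (chiral).
One of these lacks any improper symmetry element and so occurs as an enantiomeric pair, giving 2 + 1 = 3 stereoisomers in total.

yes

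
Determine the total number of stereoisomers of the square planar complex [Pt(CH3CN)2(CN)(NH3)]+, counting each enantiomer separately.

In a square planar complex each vertex has one trans partner and two cis neighbours.
Systematic placement gives 2 geometric isomers: CH3CN cis; CH3CN trans.
Each arrangement has an internal mirror plane or centre of symmetry, so none is chiral.

2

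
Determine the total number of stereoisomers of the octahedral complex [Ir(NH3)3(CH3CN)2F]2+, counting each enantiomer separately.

In an octahedral complex each vertex has one trans partner and four cis neighbours.
Systematic placement gives 3 geometric isomers: NH3 mer, CH3CN trans; NH3 mer, CH3CN cis; NH3 fac, CH3CN cis.
Each arrangement has an internal mirror plane or centre of symmetry, so none is chiral.

3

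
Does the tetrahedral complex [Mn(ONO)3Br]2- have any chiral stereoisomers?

no

All four vertices of a tetrahedron are equivalent and mutually adjacent, so cis/trans isomerism cannot arise.
Only one geometric arrangement is possible.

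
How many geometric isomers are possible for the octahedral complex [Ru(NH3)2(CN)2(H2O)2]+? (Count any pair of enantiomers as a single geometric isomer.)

5

There are 5 geometric isomers: NH3 trans, CN trans, H2O trans; NH3 cis, CN trans, H2O cis; NH3 trans, CN cis, H2O cis; NH3 cis, CN cis, H2O cis (chiral); NH3 cis, CN cis, H2O trans.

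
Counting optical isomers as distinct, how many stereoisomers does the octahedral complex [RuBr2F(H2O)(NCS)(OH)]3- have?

15

In an octahedral complex each vertex has one trans partner and four cis neighbours.
Exhaustive case analysis gives 9 geometric isomers.
Of these, 6 lack any improper symmetry element and so occur as enantiomeric pairs, giving 9 + 6 = 15 stereoisomers in total.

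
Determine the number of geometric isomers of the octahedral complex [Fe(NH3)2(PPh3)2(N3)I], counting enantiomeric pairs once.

An octahedron has six vertices in three trans pairs; every non-trans pair is cis.
There are 6 geometric isomers: NH3 trans, PPh3 trans; NH3 cis, PPh3 cis (3 arrangements, 2 chiral); NH3 cis, PPh3 trans; NH3 trans, PPh3 cis.

6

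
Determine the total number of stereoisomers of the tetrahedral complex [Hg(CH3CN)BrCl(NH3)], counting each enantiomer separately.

In a tetrahedral complex all four positions are equivalent and every pair of ligands is adjacent — there is no cis/trans distinction.
Only one geometric arrangement is possible; it has no improper symmetry element, so it exists as a pair of enantiomers (2 stereoisomers).

2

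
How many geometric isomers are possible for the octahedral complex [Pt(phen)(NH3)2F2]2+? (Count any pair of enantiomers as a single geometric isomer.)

Each phen is bidentate and must span two cis positions.
Working through the distinct placements yields 3 geometric isomers: NH3 cis, F trans; NH3 cis, F cis (chiral); NH3 trans, F cis.

3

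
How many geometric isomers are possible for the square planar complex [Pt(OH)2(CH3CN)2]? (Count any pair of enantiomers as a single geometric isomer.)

2

A square has two trans pairs of vertices; adjacent vertices are cis.
Systematic placement gives 2 geometric isomers: OH cis; OH trans.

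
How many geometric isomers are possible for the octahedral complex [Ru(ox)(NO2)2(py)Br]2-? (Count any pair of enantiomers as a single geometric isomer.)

An octahedron has six vertices in three trans pairs; every non-trans pair is cis.
Each ox is bidentate and must span two cis positions.
The distinct arrangements are (4 in all): NO2 cis (3 arrangements, 2 chiral); NO2 trans.

4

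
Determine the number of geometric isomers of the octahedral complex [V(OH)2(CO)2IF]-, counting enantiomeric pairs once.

6

In an octahedral complex each vertex has one trans partner and four cis neighbours.
The distinct arrangements are (6 in all): OH trans, CO trans; OH cis, CO trans; OH trans, CO cis; OH cis, CO cis (3 arrangements, 2 chiral).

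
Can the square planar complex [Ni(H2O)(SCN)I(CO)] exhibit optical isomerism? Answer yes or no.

no

A square has two trans pairs of vertices; adjacent vertices are cis.
Working through the distinct placements yields 3 geometric isomers: (CO/I trans, H2O/SCN trans); (CO/SCN trans, H2O/I trans); (CO/H2O trans, I/SCN trans).
Each arrangement has an internal mirror plane or centre of symmetry, so none is chiral.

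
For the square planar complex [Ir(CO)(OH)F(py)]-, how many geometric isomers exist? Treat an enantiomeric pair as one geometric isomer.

3

In a square planar complex each vertex has one trans partner and two cis neighbours.
Systematic placement gives 3 geometric isomers: (CO/OH trans, F/py trans); (CO/py trans, F/OH trans); (CO/F trans, OH/py trans).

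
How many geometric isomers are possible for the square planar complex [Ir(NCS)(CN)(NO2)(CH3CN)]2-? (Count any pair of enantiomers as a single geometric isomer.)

In a square planar complex each vertex has one trans partner and two cis neighbours.
There are 3 geometric isomers: (CH3CN/NCS trans, CN/NO2 trans); (CH3CN/NO2 trans, CN/NCS trans); (CH3CN/CN trans, NCS/NO2 trans).

3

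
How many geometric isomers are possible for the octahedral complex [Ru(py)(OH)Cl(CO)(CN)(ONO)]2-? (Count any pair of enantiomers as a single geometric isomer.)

An octahedron has six vertices in three trans pairs; every non-trans pair is cis.
Systematic enumeration (placing each ligand type in turn and discarding arrangements equivalent by rotation or reflection) gives 15 geometric isomers.

15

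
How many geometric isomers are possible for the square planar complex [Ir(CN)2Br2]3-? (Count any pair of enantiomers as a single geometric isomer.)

2

In a square planar complex each vertex has one trans partner and two cis neighbours.
Systematic placement gives 2 geometric isomers: CN cis; CN trans.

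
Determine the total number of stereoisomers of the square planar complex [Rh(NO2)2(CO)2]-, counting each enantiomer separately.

In a square planar complex each vertex has one trans partner and two cis neighbours.
Working through the distinct placements yields 2 geometric isomers: NO2 cis; NO2 trans.
Each arrangement has an internal mirror plane or centre of symmetry, so none is chiral.

2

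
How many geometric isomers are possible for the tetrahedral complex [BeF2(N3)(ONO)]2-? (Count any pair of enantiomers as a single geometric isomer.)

Only one geometric arrangement is possible.

1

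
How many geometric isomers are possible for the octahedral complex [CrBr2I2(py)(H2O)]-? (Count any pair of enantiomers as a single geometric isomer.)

6

In an octahedral complex each vertex has one trans partner and four cis neighbours.
There are 6 geometric isomers: Br trans, I cis; Br trans, I trans; Br cis, I cis (3 arrangements, 2 chiral); Br cis, I trans.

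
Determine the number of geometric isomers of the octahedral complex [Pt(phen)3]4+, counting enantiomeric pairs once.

1

Each phen is bidentate and must span two cis positions.
Only one geometric arrangement is possible; it has no improper symmetry element, so it exists as a pair of enantiomers (2 stereoisomers).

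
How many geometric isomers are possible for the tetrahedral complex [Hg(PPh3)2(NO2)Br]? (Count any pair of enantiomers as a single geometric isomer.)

1

Only one geometric arrangement is possible.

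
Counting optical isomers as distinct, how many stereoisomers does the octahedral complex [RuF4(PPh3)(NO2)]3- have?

2

An octahedron has six vertices in three trans pairs; every non-trans pair is cis.
The distinct arrangements are (2 in all): PPh3 and NO2 mutually trans; PPh3 and NO2 mutually cis.
Each arrangement has an internal mirror plane or centre of symmetry, so none is chiral.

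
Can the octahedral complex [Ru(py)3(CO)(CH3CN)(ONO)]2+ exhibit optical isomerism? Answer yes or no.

yes

An octahedron has six vertices in three trans pairs; every non-trans pair is cis.
The distinct arrangements are (4 in all): py mer (3 arrangements); py fac (chiral).
One of these lacks any improper symmetry element and so occurs as an enantiomeric pair, giving 4 + 1 = 5 stereoisomers in total.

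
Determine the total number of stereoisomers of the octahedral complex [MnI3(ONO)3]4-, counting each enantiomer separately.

2

Systematic placement gives 2 geometric isomers: I mer; I fac.
Each arrangement has an internal mirror plane or centre of symmetry, so none is chiral.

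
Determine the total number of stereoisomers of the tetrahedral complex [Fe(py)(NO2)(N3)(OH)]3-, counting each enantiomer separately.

2

In a tetrahedral complex all four positions are equivalent and every pair of ligands is adjacent — there is no cis/trans distinction.
Only one geometric arrangement is possible; it has no improper symmetry element, so it exists as a pair of enantiomers (2 stereoisomers).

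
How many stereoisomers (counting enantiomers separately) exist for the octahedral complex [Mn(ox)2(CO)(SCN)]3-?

3

The six octahedral sites form three mutually perpendicular trans pairs.
Each ox is bidentate and must span two cis positions.
Systematic placement gives 2 geometric isomers: CO and SCN mutually trans; CO and SCN mutually cis (chiral).
One of these lacks any improper symmetry element and so occurs as an enantiomeric pair, giving 2 + 1 = 3 stereoisomers in total.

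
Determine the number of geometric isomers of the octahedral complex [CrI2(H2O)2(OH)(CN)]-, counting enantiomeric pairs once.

6

The six octahedral sites form three mutually perpendicular trans pairs.
The distinct arrangements are (6 in all): I cis, H2O cis (3 arrangements, 2 chiral); I trans, H2O cis; I cis, H2O trans; I trans, H2O trans.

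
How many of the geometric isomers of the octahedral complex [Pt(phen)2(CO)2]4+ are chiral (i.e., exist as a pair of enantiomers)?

Each phen is bidentate and must span two cis positions.
The distinct arrangements are (2 in all): CO trans; CO cis (chiral).
One of these lacks any improper symmetry element and so occurs as an enantiomeric pair, giving 2 + 1 = 3 stereoisomers in total.

1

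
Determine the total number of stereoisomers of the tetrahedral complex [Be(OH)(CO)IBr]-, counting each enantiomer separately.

2

In a tetrahedral complex all four positions are equivalent and every pair of ligands is adjacent — there is no cis/trans distinction.
Only one geometric arrangement is possible; it has no improper symmetry element, so it exists as a pair of enantiomers (2 stereoisomers).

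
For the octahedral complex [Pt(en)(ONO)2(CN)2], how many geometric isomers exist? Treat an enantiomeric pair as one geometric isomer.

Each en is bidentate and must span two cis positions.
Systematic placement gives 3 geometric isomers: ONO cis, CN trans; ONO cis, CN cis (chiral); ONO trans, CN cis.

3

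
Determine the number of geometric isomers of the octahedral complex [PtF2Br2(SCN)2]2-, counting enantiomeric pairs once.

An octahedron has six vertices in three trans pairs; every non-trans pair is cis.
The distinct arrangements are (5 in all): F trans, Br trans, SCN trans; F cis, Br trans, SCN cis; F cis, Br cis, SCN trans; F cis, Br cis, SCN cis (chiral); F trans, Br cis, SCN cis.

5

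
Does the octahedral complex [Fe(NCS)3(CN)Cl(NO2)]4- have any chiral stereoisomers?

yes

In an octahedral complex each vertex has one trans partner and four cis neighbours.
The distinct arrangements are (4 in all): NCS mer (3 arrangements); NCS fac (chiral).
One of these lacks any improper symmetry element and so occurs as an enantiomeric pair, giving 4 + 1 = 5 stereoisomers in total.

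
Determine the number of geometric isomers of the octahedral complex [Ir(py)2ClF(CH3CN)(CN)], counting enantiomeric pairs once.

9

The six octahedral sites form three mutually perpendicular trans pairs.
Exhaustive case analysis gives 9 geometric isomers.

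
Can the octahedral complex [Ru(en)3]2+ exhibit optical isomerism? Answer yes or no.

The six octahedral sites form three mutually perpendicular trans pairs.
Each en is bidentate and must span two cis positions.
Only one geometric arrangement is possible; it has no improper symmetry element, so it exists as a pair of enantiomers (2 stereoisomers).

yes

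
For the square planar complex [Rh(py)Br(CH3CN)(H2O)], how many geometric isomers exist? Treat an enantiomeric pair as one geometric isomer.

A square has two trans pairs of vertices; adjacent vertices are cis.
Working through the distinct placements yields 3 geometric isomers: (Br/H2O trans, CH3CN/py trans); (Br/py trans, CH3CN/H2O trans); (Br/CH3CN trans, H2O/py trans).

3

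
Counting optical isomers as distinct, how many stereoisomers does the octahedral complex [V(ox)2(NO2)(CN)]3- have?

An octahedron has six vertices in three trans pairs; every non-trans pair is cis.
Each ox is bidentate and must span two cis positions.
Systematic placement gives 2 geometric isomers: NO2 and CN mutually trans; NO2 and CN mutually cis (chiral).
One of these lacks any improper symmetry element and so occurs as an enantiomeric pair, giving 2 + 1 = 3 stereoisomers in total.

3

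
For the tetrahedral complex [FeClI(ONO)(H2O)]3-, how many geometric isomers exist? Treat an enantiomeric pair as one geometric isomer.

1

In a tetrahedral complex all four positions are equivalent and every pair of ligands is adjacent — there is no cis/trans distinction.
Only one geometric arrangement is possible; it has no improper symmetry element, so it exists as a pair of enantiomers (2 stereoisomers).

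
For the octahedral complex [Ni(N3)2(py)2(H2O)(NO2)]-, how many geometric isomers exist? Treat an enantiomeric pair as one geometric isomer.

An octahedron has six vertices in three trans pairs; every non-trans pair is cis.
There are 6 geometric isomers: N3 cis, py trans; N3 cis, py cis (3 arrangements, 2 chiral); N3 trans, py trans; N3 trans, py cis.

6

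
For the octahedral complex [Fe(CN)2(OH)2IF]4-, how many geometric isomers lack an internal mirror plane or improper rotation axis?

In an octahedral complex each vertex has one trans partner and four cis neighbours.
There are 6 geometric isomers: CN trans, OH trans; CN trans, OH cis; CN cis, OH trans; CN cis, OH cis (3 arrangements, 2 chiral).
Of these, 2 lack any improper symmetry element and so occur as enantiomeric pairs, giving 6 + 2 = 8 stereoisomers in total.

2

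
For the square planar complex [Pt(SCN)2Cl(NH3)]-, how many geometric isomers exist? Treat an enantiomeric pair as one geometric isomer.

A square has two trans pairs of vertices; adjacent vertices are cis.
Systematic placement gives 2 geometric isomers: SCN cis; SCN trans.

2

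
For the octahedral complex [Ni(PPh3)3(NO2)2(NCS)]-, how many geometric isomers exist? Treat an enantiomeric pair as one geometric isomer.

An octahedron has six vertices in three trans pairs; every non-trans pair is cis.
There are 3 geometric isomers: PPh3 mer, NO2 cis; PPh3 mer, NO2 trans; PPh3 fac, NO2 cis.

3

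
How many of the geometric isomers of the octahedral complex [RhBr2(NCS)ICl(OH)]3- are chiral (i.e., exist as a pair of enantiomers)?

In an octahedral complex each vertex has one trans partner and four cis neighbours.
Placing the ligands in turn and identifying arrangements related by rotation or reflection leaves 9 distinct geometric isomers.
Of these, 6 lack any improper symmetry element and so occur as enantiomeric pairs, giving 9 + 6 = 15 stereoisomers in total.

6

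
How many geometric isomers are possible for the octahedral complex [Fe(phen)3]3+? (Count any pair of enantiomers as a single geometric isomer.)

In an octahedral complex each vertex has one trans partner and four cis neighbours.
Each phen is bidentate and must span two cis positions.
Only one geometric arrangement is possible; it has no improper symmetry element, so it exists as a pair of enantiomers (2 stereoisomers).

1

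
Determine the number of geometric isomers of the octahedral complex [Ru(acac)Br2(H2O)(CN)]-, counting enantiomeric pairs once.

4

In an octahedral complex each vertex has one trans partner and four cis neighbours.
Each acac is bidentate and must span two cis positions.
Systematic placement gives 4 geometric isomers: Br trans; Br cis (3 arrangements, 2 chiral).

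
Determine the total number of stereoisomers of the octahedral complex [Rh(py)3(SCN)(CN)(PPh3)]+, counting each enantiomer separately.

In an octahedral complex each vertex has one trans partner and four cis neighbours.
There are 4 geometric isomers: py mer (3 arrangements); py fac (chiral).
One of these lacks any improper symmetry element and so occurs as an enantiomeric pair, giving 4 + 1 = 5 stereoisomers in total.

5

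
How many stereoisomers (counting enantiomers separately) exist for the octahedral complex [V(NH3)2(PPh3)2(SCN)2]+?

In an octahedral complex each vertex has one trans partner and four cis neighbours.
Systematic placement gives 5 geometric isomers: NH3 trans, PPh3 trans, SCN trans; NH3 trans, PPh3 cis, SCN cis; NH3 cis, PPh3 cis, SCN trans; NH3 cis, PPh3 cis, SCN cis (chiral); NH3 cis, PPh3 trans, SCN cis.
One of these lacks any improper symmetry element and so occurs as an enantiomeric pair, giving 5 + 1 = 6 stereoisomers in total.

6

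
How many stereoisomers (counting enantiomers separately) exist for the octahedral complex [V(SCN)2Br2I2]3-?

6

There are 5 geometric isomers: SCN trans, Br trans, I trans; SCN cis, Br trans, I cis; SCN trans, Br cis, I cis; SCN cis, Br cis, I cis (chiral); SCN cis, Br cis, I trans.
One of these lacks any improper symmetry element and so occurs as an enantiomeric pair, giving 5 + 1 = 6 stereoisomers in total.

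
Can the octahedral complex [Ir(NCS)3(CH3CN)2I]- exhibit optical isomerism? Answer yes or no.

no

There are 3 geometric isomers: NCS mer, CH3CN trans; NCS mer, CH3CN cis; NCS fac, CH3CN cis.
Each arrangement has an internal mirror plane or centre of symmetry, so none is chiral.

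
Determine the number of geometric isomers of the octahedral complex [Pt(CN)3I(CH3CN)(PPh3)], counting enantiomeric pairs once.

4

In an octahedral complex each vertex has one trans partner and four cis neighbours.
Working through the distinct placements yields 4 geometric isomers: CN mer (3 arrangements); CN fac (chiral).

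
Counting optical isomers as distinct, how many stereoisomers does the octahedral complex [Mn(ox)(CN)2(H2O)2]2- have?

4

In an octahedral complex each vertex has one trans partner and four cis neighbours.
Each ox is bidentate and must span two cis positions.
The distinct arrangements are (3 in all): CN trans, H2O cis; CN cis, H2O cis (chiral); CN cis, H2O trans.
One of these lacks any improper symmetry element and so occurs as an enantiomeric pair, giving 3 + 1 = 4 stereoisomers in total.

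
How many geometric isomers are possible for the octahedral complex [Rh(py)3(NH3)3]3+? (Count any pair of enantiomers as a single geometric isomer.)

2

In an octahedral complex each vertex has one trans partner and four cis neighbours.
Working through the distinct placements yields 2 geometric isomers: py mer; py fac.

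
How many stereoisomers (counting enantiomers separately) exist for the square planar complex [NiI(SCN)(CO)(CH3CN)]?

The distinct arrangements are (3 in all): (CH3CN/I trans, CO/SCN trans); (CH3CN/SCN trans, CO/I trans); (CH3CN/CO trans, I/SCN trans).
Each arrangement has an internal mirror plane or centre of symmetry, so none is chiral.

3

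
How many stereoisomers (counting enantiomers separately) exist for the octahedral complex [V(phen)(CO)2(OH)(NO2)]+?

In an octahedral complex each vertex has one trans partner and four cis neighbours.
Each phen is bidentate and must span two cis positions.
Systematic placement gives 4 geometric isomers: CO trans; CO cis (3 arrangements, 2 chiral).
Of these, 2 lack any improper symmetry element and so occur as enantiomeric pairs, giving 4 + 2 = 6 stereoisomers in total.

6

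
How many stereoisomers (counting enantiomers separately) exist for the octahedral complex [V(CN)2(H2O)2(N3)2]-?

6

There are 5 geometric isomers: CN trans, H2O trans, N3 trans; CN trans, H2O cis, N3 cis; CN cis, H2O cis, N3 trans; CN cis, H2O cis, N3 cis (chiral); CN cis, H2O trans, N3 cis.
One of these lacks any improper symmetry element and so occurs as an enantiomeric pair, giving 5 + 1 = 6 stereoisomers in total.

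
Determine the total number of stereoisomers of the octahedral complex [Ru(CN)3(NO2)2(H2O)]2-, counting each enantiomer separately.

3

An octahedron has six vertices in three trans pairs; every non-trans pair is cis.
The distinct arrangements are (3 in all): CN mer, NO2 trans; CN mer, NO2 cis; CN fac, NO2 cis.
Each arrangement has an internal mirror plane or centre of symmetry, so none is chiral.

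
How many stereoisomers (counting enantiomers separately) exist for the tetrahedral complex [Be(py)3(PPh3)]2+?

1

All four vertices of a tetrahedron are equivalent and mutually adjacent, so cis/trans isomerism cannot arise.
Only one geometric arrangement is possible.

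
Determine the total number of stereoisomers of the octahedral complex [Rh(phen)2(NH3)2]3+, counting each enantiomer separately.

3

An octahedron has six vertices in three trans pairs; every non-trans pair is cis.
Each phen is bidentate and must span two cis positions.
Systematic placement gives 2 geometric isomers: NH3 trans; NH3 cis (chiral).
One of these lacks any improper symmetry element and so occurs as an enantiomeric pair, giving 2 + 1 = 3 stereoisomers in total.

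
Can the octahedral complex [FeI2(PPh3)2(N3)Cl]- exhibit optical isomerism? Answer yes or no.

yes

The six octahedral sites form three mutually perpendicular trans pairs.
Systematic placement gives 6 geometric isomers: I cis, PPh3 trans; I cis, PPh3 cis (3 arrangements, 2 chiral); I trans, PPh3 trans; I trans, PPh3 cis.
Of these, 2 lack any improper symmetry element and so occur as enantiomeric pairs, giving 6 + 2 = 8 stereoisomers in total.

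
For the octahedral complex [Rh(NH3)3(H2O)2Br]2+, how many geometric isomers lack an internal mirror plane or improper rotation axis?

Working through the distinct placements yields 3 geometric isomers: NH3 mer, H2O cis; NH3 mer, H2O trans; NH3 fac, H2O cis.
Each arrangement has an internal mirror plane or centre of symmetry, so none is chiral.

0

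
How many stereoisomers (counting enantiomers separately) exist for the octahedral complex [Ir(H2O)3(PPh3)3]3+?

2

An octahedron has six vertices in three trans pairs; every non-trans pair is cis.
Working through the distinct placements yields 2 geometric isomers: H2O mer; H2O fac.
Each arrangement has an internal mirror plane or centre of symmetry, so none is chiral.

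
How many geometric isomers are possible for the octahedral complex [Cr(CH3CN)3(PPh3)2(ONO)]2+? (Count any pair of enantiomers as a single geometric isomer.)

An octahedron has six vertices in three trans pairs; every non-trans pair is cis.
Working through the distinct placements yields 3 geometric isomers: CH3CN mer, PPh3 trans; CH3CN mer, PPh3 cis; CH3CN fac, PPh3 cis.

3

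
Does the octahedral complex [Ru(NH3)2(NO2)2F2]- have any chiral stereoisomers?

yes

In an octahedral complex each vertex has one trans partner and four cis neighbours.
The distinct arrangements are (5 in all): NH3 trans, NO2 trans, F trans; NH3 cis, NO2 cis, F trans; NH3 cis, NO2 trans, F cis; NH3 cis, NO2 cis, F cis (chiral); NH3 trans, NO2 cis, F cis.
One of these lacks any improper symmetry element and so occurs as an enantiomeric pair, giving 5 + 1 = 6 stereoisomers in total.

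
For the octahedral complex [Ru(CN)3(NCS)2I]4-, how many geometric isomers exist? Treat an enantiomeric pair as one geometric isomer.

The six octahedral sites form three mutually perpendicular trans pairs.
The distinct arrangements are (3 in all): CN mer, NCS trans; CN mer, NCS cis; CN fac, NCS cis.

3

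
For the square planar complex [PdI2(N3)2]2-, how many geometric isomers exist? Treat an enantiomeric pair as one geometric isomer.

2

There are 2 geometric isomers: I cis; I trans.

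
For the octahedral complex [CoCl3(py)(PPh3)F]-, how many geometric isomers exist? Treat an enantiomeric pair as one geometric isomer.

4

In an octahedral complex each vertex has one trans partner and four cis neighbours.
The distinct arrangements are (4 in all): Cl mer (3 arrangements); Cl fac (chiral).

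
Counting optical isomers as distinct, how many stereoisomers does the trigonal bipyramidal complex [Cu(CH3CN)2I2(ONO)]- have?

6

Placing the ligands in turn and identifying arrangements related by rotation or reflection leaves 5 distinct geometric isomers.
One of these lacks any improper symmetry element and so occurs as an enantiomeric pair, giving 5 + 1 = 6 stereoisomers in total.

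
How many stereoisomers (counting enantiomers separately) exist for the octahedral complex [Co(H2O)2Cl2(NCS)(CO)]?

8

An octahedron has six vertices in three trans pairs; every non-trans pair is cis.
The distinct arrangements are (6 in all): H2O cis, Cl cis (3 arrangements, 2 chiral); H2O trans, Cl cis; H2O cis, Cl trans; H2O trans, Cl trans.
Of these, 2 lack any improper symmetry element and so occur as enantiomeric pairs, giving 6 + 2 = 8 stereoisomers in total.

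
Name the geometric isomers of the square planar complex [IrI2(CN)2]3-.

In a square planar complex each vertex has one trans partner and two cis neighbours.
There are 2 geometric isomers: I cis; I trans.

cis and trans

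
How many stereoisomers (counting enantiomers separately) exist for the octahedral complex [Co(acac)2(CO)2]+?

3

An octahedron has six vertices in three trans pairs; every non-trans pair is cis.
Each acac is bidentate and must span two cis positions.
The distinct arrangements are (2 in all): CO trans; CO cis (chiral).
One of these lacks any improper symmetry element and so occurs as an enantiomeric pair, giving 2 + 1 = 3 stereoisomers in total.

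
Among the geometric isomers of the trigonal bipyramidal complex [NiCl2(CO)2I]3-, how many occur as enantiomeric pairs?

1

In a trigonal bipyramid the two axial positions differ from the three equatorial ones.
Systematic enumeration (placing each ligand type in turn and discarding arrangements equivalent by rotation or reflection) gives 5 geometric isomers.
One of these lacks any improper symmetry element and so occurs as an enantiomeric pair, giving 5 + 1 = 6 stereoisomers in total.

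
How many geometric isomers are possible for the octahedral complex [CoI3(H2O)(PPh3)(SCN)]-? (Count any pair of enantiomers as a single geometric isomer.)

4

An octahedron has six vertices in three trans pairs; every non-trans pair is cis.
There are 4 geometric isomers: I mer (3 arrangements); I fac (chiral).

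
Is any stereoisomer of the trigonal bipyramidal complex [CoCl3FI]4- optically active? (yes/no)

A trigonal bipyramid has two axial and three equatorial sites, which are chemically inequivalent.
Working through the distinct placements yields 4 geometric isomers: F equatorial, I equatorial; F axial, I equatorial; F equatorial, I axial; F axial, I axial.
Each arrangement has an internal mirror plane or centre of symmetry, so none is chiral.

no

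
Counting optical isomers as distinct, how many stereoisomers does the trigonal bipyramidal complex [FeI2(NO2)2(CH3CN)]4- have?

6

A trigonal bipyramid has two axial and three equatorial sites, which are chemically inequivalent.
Exhaustive case analysis gives 5 geometric isomers.
One of these lacks any improper symmetry element and so occurs as an enantiomeric pair, giving 5 + 1 = 6 stereoisomers in total.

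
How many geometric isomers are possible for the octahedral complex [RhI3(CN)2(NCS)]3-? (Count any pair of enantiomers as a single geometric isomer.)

The six octahedral sites form three mutually perpendicular trans pairs.
There are 3 geometric isomers: I mer, CN trans; I fac, CN cis; I mer, CN cis.

3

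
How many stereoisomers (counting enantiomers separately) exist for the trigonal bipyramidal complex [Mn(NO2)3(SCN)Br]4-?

4

A trigonal bipyramid has two axial and three equatorial sites, which are chemically inequivalent.
Systematic placement gives 4 geometric isomers: SCN equatorial, Br axial; SCN axial, Br axial; SCN equatorial, Br equatorial; SCN axial, Br equatorial.
Each arrangement has an internal mirror plane or centre of symmetry, so none is chiral.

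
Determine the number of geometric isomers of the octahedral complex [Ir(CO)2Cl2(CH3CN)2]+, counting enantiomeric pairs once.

There are 5 geometric isomers: CO trans, Cl trans, CH3CN trans; CO cis, Cl cis, CH3CN trans; CO cis, Cl trans, CH3CN cis; CO cis, Cl cis, CH3CN cis (chiral); CO trans, Cl cis, CH3CN cis.

5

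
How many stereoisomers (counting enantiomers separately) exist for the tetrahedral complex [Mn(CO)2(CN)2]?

Only one geometric arrangement is possible.

1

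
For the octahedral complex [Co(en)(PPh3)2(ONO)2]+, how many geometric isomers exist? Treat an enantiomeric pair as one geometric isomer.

3

The six octahedral sites form three mutually perpendicular trans pairs.
Each en is bidentate and must span two cis positions.
Systematic placement gives 3 geometric isomers: PPh3 cis, ONO trans; PPh3 cis, ONO cis (chiral); PPh3 trans, ONO cis.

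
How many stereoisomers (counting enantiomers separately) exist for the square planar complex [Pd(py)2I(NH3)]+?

Working through the distinct placements yields 2 geometric isomers: py cis; py trans.
Each arrangement has an internal mirror plane or centre of symmetry, so none is chiral.

2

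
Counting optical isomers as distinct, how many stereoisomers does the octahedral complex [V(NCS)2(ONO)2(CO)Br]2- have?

The six octahedral sites form three mutually perpendicular trans pairs.
There are 6 geometric isomers: NCS trans, ONO trans; NCS cis, ONO cis (3 arrangements, 2 chiral); NCS cis, ONO trans; NCS trans, ONO cis.
Of these, 2 lack any improper symmetry element and so occur as enantiomeric pairs, giving 6 + 2 = 8 stereoisomers in total.

8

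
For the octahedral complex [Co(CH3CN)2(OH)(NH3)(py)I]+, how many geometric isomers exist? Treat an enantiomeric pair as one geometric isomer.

In an octahedral complex each vertex has one trans partner and four cis neighbours.
Systematic enumeration (placing each ligand type in turn and discarding arrangements equivalent by rotation or reflection) gives 9 geometric isomers.

9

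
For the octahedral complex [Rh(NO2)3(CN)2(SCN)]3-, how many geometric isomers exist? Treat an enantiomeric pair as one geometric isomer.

There are 3 geometric isomers: NO2 mer, CN trans; NO2 fac, CN cis; NO2 mer, CN cis.

3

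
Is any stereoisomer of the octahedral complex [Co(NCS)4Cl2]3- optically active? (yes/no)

Systematic placement gives 2 geometric isomers: Cl trans; Cl cis.
Each arrangement has an internal mirror plane or centre of symmetry, so none is chiral.

no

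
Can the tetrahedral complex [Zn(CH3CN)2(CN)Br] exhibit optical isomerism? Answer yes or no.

In a tetrahedral complex all four positions are equivalent and every pair of ligands is adjacent — there is no cis/trans distinction.
Only one geometric arrangement is possible.

no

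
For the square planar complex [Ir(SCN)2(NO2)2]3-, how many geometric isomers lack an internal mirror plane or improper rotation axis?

The distinct arrangements are (2 in all): SCN cis; SCN trans.
Each arrangement has an internal mirror plane or centre of symmetry, so none is chiral.

0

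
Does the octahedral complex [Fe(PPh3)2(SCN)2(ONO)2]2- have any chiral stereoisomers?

yes

There are 5 geometric isomers: PPh3 trans, SCN trans, ONO trans; PPh3 cis, SCN cis, ONO trans; PPh3 cis, SCN trans, ONO cis; PPh3 cis, SCN cis, ONO cis (chiral); PPh3 trans, SCN cis, ONO cis.
One of these lacks any improper symmetry element and so occurs as an enantiomeric pair, giving 5 + 1 = 6 stereoisomers in total.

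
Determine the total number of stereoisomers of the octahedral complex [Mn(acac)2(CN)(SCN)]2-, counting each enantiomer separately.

The six octahedral sites form three mutually perpendicular trans pairs.
Each acac is bidentate and must span two cis positions.
Systematic placement gives 2 geometric isomers: CN and SCN mutually trans; CN and SCN mutually cis (chiral).
One of these lacks any improper symmetry element and so occurs as an enantiomeric pair, giving 2 + 1 = 3 stereoisomers in total.

3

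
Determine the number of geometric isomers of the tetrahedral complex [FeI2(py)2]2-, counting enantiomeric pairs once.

1

In a tetrahedral complex all four positions are equivalent and every pair of ligands is adjacent — there is no cis/trans distinction.
Only one geometric arrangement is possible.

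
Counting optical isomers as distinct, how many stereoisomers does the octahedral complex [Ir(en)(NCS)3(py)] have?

2

The six octahedral sites form three mutually perpendicular trans pairs.
Each en is bidentate and must span two cis positions.
Systematic placement gives 2 geometric isomers: NCS mer; NCS fac.
Each arrangement has an internal mirror plane or centre of symmetry, so none is chiral.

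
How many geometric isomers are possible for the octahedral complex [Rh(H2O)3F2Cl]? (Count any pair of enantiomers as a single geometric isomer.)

3

There are 3 geometric isomers: H2O mer, F cis; H2O mer, F trans; H2O fac, F cis.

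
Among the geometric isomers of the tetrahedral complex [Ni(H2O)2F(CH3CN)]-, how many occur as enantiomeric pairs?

Only one geometric arrangement is possible.

0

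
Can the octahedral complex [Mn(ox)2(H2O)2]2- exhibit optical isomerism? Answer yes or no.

The six octahedral sites form three mutually perpendicular trans pairs.
Each ox is bidentate and must span two cis positions.
The distinct arrangements are (2 in all): H2O trans; H2O cis (chiral).
One of these lacks any improper symmetry element and so occurs as an enantiomeric pair, giving 2 + 1 = 3 stereoisomers in total.

yes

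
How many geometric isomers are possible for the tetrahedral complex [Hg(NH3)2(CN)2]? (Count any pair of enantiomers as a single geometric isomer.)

1

Only one geometric arrangement is possible.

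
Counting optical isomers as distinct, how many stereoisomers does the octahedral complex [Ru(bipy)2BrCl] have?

3

In an octahedral complex each vertex has one trans partner and four cis neighbours.
Each bipy is bidentate and must span two cis positions.
There are 2 geometric isomers: Br and Cl mutually trans; Br and Cl mutually cis (chiral).
One of these lacks any improper symmetry element and so occurs as an enantiomeric pair, giving 2 + 1 = 3 stereoisomers in total.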